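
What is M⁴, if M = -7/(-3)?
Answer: 2401/81 ≈ 29.642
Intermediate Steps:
M = 7/3 (M = -7*(-⅓) = 7/3 ≈ 2.3333)
M⁴ = (7/3)⁴ = 2401/81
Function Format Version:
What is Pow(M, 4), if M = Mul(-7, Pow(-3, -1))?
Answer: Rational(2401, 81) ≈ 29.642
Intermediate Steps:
M = Rational(7, 3) (M = Mul(-7, Rational(-1, 3)) = Rational(7, 3) ≈ 2.3333)
Pow(M, 4) = Pow(Rational(7, 3), 4) = Rational(2401, 81)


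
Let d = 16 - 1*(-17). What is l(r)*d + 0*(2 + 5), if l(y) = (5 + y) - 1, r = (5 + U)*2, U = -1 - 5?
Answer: 66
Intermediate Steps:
U = -6
r = -2 (r = (5 - 6)*2 = -1*2 = -2)
l(y) = 4 + y
d = 33 (d = 16 + 17 = 33)
l(r)*d + 0*(2 + 5) = (4 - 2)*33 + 0*(2 + 5) = 2*33 + 0*7 = 66 + 0 = 66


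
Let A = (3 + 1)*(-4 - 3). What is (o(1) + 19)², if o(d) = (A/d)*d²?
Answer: 81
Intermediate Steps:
A = -28 (A = 4*(-7) = -28)
o(d) = -28*d (o(d) = (-28/d)*d² = -28*d)
(o(1) + 19)² = (-28*1 + 19)² = (-28 + 19)² = (-9)² = 81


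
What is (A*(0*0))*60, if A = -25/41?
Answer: 0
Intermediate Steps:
A = -25/41 (A = -25*1/41 = -25/41 ≈ -0.60976)
(A*(0*0))*60 = -0*0*60 = -25/41*0*60 = 0*60 = 0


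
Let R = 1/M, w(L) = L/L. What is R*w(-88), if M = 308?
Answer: 1/308 ≈ 0.0032468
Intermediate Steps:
w(L) = 1
R = 1/308 ≈ 0.0032468
R*w(-88) = (1/308)*1 = 1/308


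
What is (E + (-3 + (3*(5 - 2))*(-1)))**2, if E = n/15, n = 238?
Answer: 3364/225 ≈ 14.951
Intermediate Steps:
E = 238/15 ≈ 15.867
(E + (-3 + (3*(5 - 2))*(-1)))**2 = (238/15 + (-3 + (3*(5 - 2))*(-1)))**2 = (238/15 + (-3 + (3*3)*(-1)))**2 = (238/15 + (-3 + 9*(-1)))**2 = (238/15 + (-3 - 9))**2 = (238/15 - 12)**2 = (58/15)**2 = 3364/225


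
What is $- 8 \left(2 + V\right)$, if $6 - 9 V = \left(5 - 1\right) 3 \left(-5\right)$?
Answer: $- \frac{224}{3} \approx -74.667$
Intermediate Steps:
$V = \frac{22}{3}$ ($V = \frac{2}{3} - \frac{\left(5 - 1\right) 3 \left(-5\right)}{9} = \frac{2}{3} - \frac{4 \left(-15\right)}{9} = \frac{2}{3} - - \frac{20}{3} = \frac{2}{3} + \frac{20}{3} = \frac{22}{3} \approx 7.3333$)
$- 8 \left(2 + V\right) = - 8 \left(2 + \frac{22}{3}\right) = \left(-8\right) \frac{28}{3} = - \frac{224}{3}$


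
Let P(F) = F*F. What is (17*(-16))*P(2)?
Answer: -1088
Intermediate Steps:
P(F) = F**2
(17*(-16))*P(2) = (17*(-16))*2**2 = -272*4 = -1088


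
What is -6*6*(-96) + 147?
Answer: 3603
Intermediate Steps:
-6*6*(-96) + 147 = -36*(-96) + 147 = 3456 + 147 = 3603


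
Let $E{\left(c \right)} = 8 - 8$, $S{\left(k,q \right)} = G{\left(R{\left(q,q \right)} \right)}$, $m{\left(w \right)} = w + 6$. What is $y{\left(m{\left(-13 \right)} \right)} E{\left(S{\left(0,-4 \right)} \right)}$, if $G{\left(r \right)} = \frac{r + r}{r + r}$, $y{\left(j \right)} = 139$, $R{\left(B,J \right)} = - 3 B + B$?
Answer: $0$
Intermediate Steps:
$R{\left(B,J \right)} = - 2 B$
$m{\left(w \right)} = 6 + w$
$G{\left(r \right)} = 1$ ($G{\left(r \right)} = \frac{2 r}{2 r} = 2 r \frac{1}{2 r} = 1$)
$S{\left(k,q \right)} = 1$
$E{\left(c \right)} = 0$ ($E{\left(c \right)} = 8 - 8 = 0$)
$y{\left(m{\left(-13 \right)} \right)} E{\left(S{\left(0,-4 \right)} \right)} = 139 \cdot 0 = 0$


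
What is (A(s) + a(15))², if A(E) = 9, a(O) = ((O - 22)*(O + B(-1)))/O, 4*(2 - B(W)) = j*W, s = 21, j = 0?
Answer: 256/225 ≈ 1.1378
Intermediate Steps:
B(W) = 2 (B(W) = 2 - 0*W = 2 - ¼*0 = 2 + 0 = 2)
a(O) = (-22 + O)*(2 + O)/O (a(O) = ((O - 22)*(O + 2))/O = ((-22 + O)*(2 + O))/O = (-22 + O)*(2 + O)/O)
(A(s) + a(15))² = (9 + (-20 + 15 - 44/15))² = (9 - 119/15)² = (16/15)² = 256/225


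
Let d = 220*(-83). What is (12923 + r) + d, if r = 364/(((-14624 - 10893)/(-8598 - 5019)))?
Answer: -7719273/1501 ≈ -5142.8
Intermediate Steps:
d = -18260
r = 291564/1501 (r = 364/((-25517/(-13617))) = 364/((-25517*(-1/13617))) = 364/(1501/801) = 364*(801/1501) = 291564/1501 ≈ 194.25)
(12923 + r) + d = (12923 + 291564/1501) - 18260 = 19688987/1501 - 18260 = -7719273/1501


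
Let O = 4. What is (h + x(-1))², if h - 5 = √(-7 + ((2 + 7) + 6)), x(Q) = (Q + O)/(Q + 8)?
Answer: 1836/49 + 152*√2/7 ≈ 68.178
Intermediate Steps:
x(Q) = (4 + Q)/(8 + Q) (x(Q) = (Q + 4)/(Q + 8) = (4 + Q)/(8 + Q))
h = 5 + 2*√2 (h = 5 + √(-7 + ((2 + 7) + 6)) = 5 + √(-7 + (9 + 6)) = 5 + √(-7 + 15) = 5 + √8 = 5 + 2*√2 ≈ 7.8284)
(h + x(-1))² = ((5 + 2*√2) + (4 - 1)/(8 - 1))² = ((5 + 2*√2) + 3/7)² = (38/7 + 2*√2)²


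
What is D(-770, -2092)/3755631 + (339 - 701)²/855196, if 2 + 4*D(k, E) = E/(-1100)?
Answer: 45114014712509/294415055795300 ≈ 0.15323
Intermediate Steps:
D(k, E) = -½ - E/4400 (D(k, E) = -½ + (E/(-1100))/4 = -½ + (E*(-1/1100))/4 = -½ + (-E/1100)/4 = -½ - E/4400)
D(-770, -2092)/3755631 + (339 - 701)²/855196 = (-½ - 1/4400*(-2092))/3755631 + (339 - 701)²/855196 = (-½ + 523/1100)*(1/3755631) + (-362)²*(1/855196) = -27/1100*1/3755631 + 131044*(1/855196) = -9/1377064700 + 32761/213799 = 45114014712509/294415055795300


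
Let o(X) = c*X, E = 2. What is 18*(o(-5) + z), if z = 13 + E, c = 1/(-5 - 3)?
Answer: 1125/4 ≈ 281.25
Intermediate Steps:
c = -⅛ (c = 1/(-8) = -⅛ ≈ -0.12500)
z = 15 (z = 13 + 2 = 15)
o(X) = -X/8
18*(o(-5) + z) = 18*(-⅛*(-5) + 15) = 18*(5/8 + 15) = 18*(125/8) = 1125/4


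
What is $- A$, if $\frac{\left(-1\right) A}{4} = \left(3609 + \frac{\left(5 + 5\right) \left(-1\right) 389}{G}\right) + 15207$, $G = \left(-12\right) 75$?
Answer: $\frac{3387658}{45} \approx 75281.0$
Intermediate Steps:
$G = -900$
$A = - \frac{3387658}{45}$ ($A = - 4 \left(\left(3609 + \frac{\left(5 + 5\right) \left(-1\right) 389}{-900}\right) + 15207\right) = - 4 \left(\left(3609 + 10 \left(-1\right) 389 \left(- \frac{1}{900}\right)\right) + 15207\right) = - 4 \left(\left(3609 + \left(-10\right) 389 \left(- \frac{1}{900}\right)\right) + 15207\right) = - 4 \left(\left(3609 - - \frac{389}{90}\right) + 15207\right) = - 4 \left(\left(3609 + \frac{389}{90}\right) + 15207\right) = - 4 \left(\frac{325199}{90} + 15207\right) = \left(-4\right) \frac{1693829}{90} = - \frac{3387658}{45} \approx -75281.0$)
$- A = \left(-1\right) \left(- \frac{3387658}{45}\right) = \frac{3387658}{45}$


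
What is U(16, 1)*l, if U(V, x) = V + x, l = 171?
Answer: 2907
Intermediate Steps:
U(16, 1)*l = (16 + 1)*171 = 17*171 = 2907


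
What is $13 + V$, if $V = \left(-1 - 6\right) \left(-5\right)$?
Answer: $48$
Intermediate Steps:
$V = 35$ ($V = \left(-7\right) \left(-5\right) = 35$)
$13 + V = 13 + 35 = 48$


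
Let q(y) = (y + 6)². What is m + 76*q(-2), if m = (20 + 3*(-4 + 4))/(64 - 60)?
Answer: 1221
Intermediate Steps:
q(y) = (6 + y)²
m = 5 (m = (20 + 3*0)/4 = (20 + 0)*(¼) = 20*(¼) = 5)
m + 76*q(-2) = 5 + 76*(6 - 2)² = 5 + 76*4² = 5 + 76*16 = 5 + 1216 = 1221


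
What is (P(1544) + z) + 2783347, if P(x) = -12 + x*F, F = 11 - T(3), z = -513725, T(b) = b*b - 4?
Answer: 2278874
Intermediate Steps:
T(b) = -4 + b² (T(b) = b² - 4 = -4 + b²)
F = 6 (F = 11 - (-4 + 3²) = 11 - (-4 + 9) = 11 - 1*5 = 11 - 5 = 6)
P(x) = -12 + 6*x (P(x) = -12 + x*6 = -12 + 6*x)
(P(1544) + z) + 2783347 = ((-12 + 6*1544) - 513725) + 2783347 = ((-12 + 9264) - 513725) + 2783347 = (9252 - 513725) + 2783347 = -504473 + 2783347 = 2278874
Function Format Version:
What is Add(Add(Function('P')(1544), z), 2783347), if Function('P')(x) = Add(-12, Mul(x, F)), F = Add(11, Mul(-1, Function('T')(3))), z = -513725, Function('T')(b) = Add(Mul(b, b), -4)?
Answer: 2278874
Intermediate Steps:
Function('T')(b) = Add(-4, Pow(b, 2)) (Function('T')(b) = Add(Pow(b, 2), -4) = Add(-4, Pow(b, 2)))
F = 6 (F = Add(11, Mul(-1, Add(-4, Pow(3, 2)))) = Add(11, Mul(-1, Add(-4, 9))) = Add(11, Mul(-1, 5)) = Add(11, -5) = 6)
Function('P')(x) = Add(-12, Mul(6, x)) (Function('P')(x) = Add(-12, Mul(x, 6)) = Add(-12, Mul(6, x)))
Add(Add(Function('P')(1544), z), 2783347) = Add(Add(Add(-12, Mul(6, 1544)), -513725), 2783347) = Add(Add(Add(-12, 9264), -513725), 2783347) = Add(Add(9252, -513725), 2783347) = Add(-504473, 2783347) = 2278874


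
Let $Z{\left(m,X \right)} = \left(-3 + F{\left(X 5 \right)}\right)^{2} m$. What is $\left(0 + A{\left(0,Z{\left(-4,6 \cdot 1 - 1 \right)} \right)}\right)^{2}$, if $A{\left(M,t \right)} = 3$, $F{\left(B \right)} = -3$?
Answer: $9$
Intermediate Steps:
$Z{\left(m,X \right)} = 36 m$ ($Z{\left(m,X \right)} = \left(-3 - 3\right)^{2} m = \left(-6\right)^{2} m = 36 m$)
$\left(0 + A{\left(0,Z{\left(-4,6 \cdot 1 - 1 \right)} \right)}\right)^{2} = \left(0 + 3\right)^{2} = 3^{2} = 9$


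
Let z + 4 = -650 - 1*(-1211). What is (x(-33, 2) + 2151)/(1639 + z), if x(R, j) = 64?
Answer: 2215/2196 ≈ 1.0087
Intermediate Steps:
z = 557 (z = -4 + (-650 - 1*(-1211)) = -4 + (-650 + 1211) = -4 + 561 = 557)
(x(-33, 2) + 2151)/(1639 + z) = (64 + 2151)/(1639 + 557) = 2215/2196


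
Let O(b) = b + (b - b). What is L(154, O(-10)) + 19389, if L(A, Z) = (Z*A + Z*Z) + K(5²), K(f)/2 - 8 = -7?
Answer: 17951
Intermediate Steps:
K(f) = 2 (K(f) = 16 + 2*(-7) = 16 - 14 = 2)
O(b) = b (O(b) = b + 0 = b)
L(A, Z) = 2 + Z² + A*Z (L(A, Z) = (Z*A + Z*Z) + 2 = (A*Z + Z²) + 2 = (Z² + A*Z) + 2 = 2 + Z² + A*Z)
L(154, O(-10)) + 19389 = (2 + (-10)² + 154*(-10)) + 19389 = (2 + 100 - 1540) + 19389 = -1438 + 19389 = 17951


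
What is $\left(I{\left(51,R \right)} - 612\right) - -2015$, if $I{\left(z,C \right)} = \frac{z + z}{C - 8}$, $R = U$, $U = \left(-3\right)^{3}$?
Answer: $\frac{49003}{35} \approx 1400.1$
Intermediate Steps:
$U = -27$
$R = -27$
$I{\left(z,C \right)} = \frac{2 z}{-8 + C}$
$\left(I{\left(51,R \right)} - 612\right) - -2015 = \left(2 \cdot 51 \frac{1}{-8 - 27} - 612\right) - -2015 = \left(2 \cdot 51 \frac{1}{-35} - 612\right) + 2015 = \left(2 \cdot 51 \left(- \frac{1}{35}\right) - 612\right) + 2015 = \left(- \frac{102}{35} - 612\right) + 2015 = - \frac{21522}{35} + 2015 = \frac{49003}{35}$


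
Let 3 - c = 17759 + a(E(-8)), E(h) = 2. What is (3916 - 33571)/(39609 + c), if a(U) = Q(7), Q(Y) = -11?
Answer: -9885/7288 ≈ -1.3563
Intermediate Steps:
a(U) = -11
c = -17745 (c = 3 - (17759 - 11) = 3 - 1*17748 = 3 - 17748 = -17745)
(3916 - 33571)/(39609 + c) = (3916 - 33571)/(39609 - 17745) = -29655/21864 = -29655*1/21864 = -9885/7288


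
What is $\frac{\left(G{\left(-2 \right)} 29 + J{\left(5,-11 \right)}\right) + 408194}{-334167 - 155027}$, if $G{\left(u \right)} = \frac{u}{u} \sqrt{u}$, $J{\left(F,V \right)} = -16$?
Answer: $- \frac{204089}{244597} - \frac{29 i \sqrt{2}}{489194} \approx -0.83439 - 8.3836 \cdot 10^{-5} i$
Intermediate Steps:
$G{\left(u \right)} = \sqrt{u}$ ($G{\left(u \right)} = 1 \sqrt{u} = \sqrt{u}$)
$\frac{\left(G{\left(-2 \right)} 29 + J{\left(5,-11 \right)}\right) + 408194}{-334167 - 155027} = \frac{\left(\sqrt{-2} \cdot 29 - 16\right) + 408194}{-334167 - 155027} = \frac{\left(i \sqrt{2} \cdot 29 - 16\right) + 408194}{-489194} = \left(\left(29 i \sqrt{2} - 16\right) + 408194\right) \left(- \frac{1}{489194}\right) = \left(\left(-16 + 29 i \sqrt{2}\right) + 408194\right) \left(- \frac{1}{489194}\right) = \left(408178 + 29 i \sqrt{2}\right) \left(- \frac{1}{489194}\right) = - \frac{204089}{244597} - \frac{29 i \sqrt{2}}{489194}$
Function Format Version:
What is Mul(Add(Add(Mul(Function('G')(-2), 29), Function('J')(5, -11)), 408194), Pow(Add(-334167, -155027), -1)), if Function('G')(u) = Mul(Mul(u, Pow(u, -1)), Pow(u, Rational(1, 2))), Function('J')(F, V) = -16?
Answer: Add(Rational(-204089, 244597), Mul(Rational(-29, 489194), I, Pow(2, Rational(1, 2)))) ≈ Add(-0.83439, Mul(-8.3836e-5, I))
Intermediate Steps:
Function('G')(u) = Pow(u, Rational(1, 2)) (Function('G')(u) = Mul(1, Pow(u, Rational(1, 2))) = Pow(u, Rational(1, 2)))
Mul(Add(Add(Mul(Function('G')(-2), 29), Function('J')(5, -11)), 408194), Pow(Add(-334167, -155027), -1)) = Mul(Add(Add(Mul(Pow(-2, Rational(1, 2)), 29), -16), 408194), Pow(Add(-334167, -155027), -1)) = Mul(Add(Add(Mul(Mul(I, Pow(2, Rational(1, 2))), 29), -16), 408194), Pow(-489194, -1)) = Mul(Add(Add(Mul(29, I, Pow(2, Rational(1, 2))), -16), 408194), Rational(-1, 489194)) = Mul(Add(Add(-16, Mul(29, I, Pow(2, Rational(1, 2)))), 408194), Rational(-1, 489194)) = Mul(Add(408178, Mul(29, I, Pow(2, Rational(1, 2)))), Rational(-1, 489194)) = Add(Rational(-204089, 244597), Mul(Rational(-29, 489194), I, Pow(2, Rational(1, 2))))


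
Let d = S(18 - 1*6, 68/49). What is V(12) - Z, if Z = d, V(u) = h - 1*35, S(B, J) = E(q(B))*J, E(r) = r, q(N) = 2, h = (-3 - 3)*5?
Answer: -3321/49 ≈ -67.776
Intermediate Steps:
h = -30 (h = -6*5 = -30)
S(B, J) = 2*J
V(u) = -65 (V(u) = -30 - 1*35 = -30 - 35 = -65)
d = 136/49 (d = 2*(68/49) = 136/49 ≈ 2.7755)
Z = 136/49 ≈ 2.7755
V(12) - Z = -65 - 1*136/49 = -65 - 136/49 = -3321/49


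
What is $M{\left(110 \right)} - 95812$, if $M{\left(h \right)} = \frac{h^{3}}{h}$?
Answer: $-83712$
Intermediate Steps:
$M{\left(h \right)} = h^{2}$
$M{\left(110 \right)} - 95812 = 110^{2} - 95812 = 12100 - 95812 = -83712$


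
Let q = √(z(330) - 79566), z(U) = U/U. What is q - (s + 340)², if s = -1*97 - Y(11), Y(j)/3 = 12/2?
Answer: -50625 + I*√79565 ≈ -50625.0 + 282.07*I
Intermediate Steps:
Y(j) = 18 (Y(j) = 3*(12/2) = 3*(12*(½)) = 3*6 = 18)
z(U) = 1
s = -115 (s = -1*97 - 1*18 = -97 - 18 = -115)
q = I*√79565 (q = √(1 - 79566) = √(-79565) = I*√79565 ≈ 282.07*I)
q - (s + 340)² = I*√79565 - (-115 + 340)² = I*√79565 - 1*225² = I*√79565 - 1*50625 = I*√79565 - 50625 = -50625 + I*√79565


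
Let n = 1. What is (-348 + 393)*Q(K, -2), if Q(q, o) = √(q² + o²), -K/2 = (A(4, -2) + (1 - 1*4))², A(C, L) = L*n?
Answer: 90*√626 ≈ 2251.8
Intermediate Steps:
A(C, L) = L (A(C, L) = L*1 = L)
K = -50 (K = -2*(-2 + (1 - 1*4))² = -2*(-2 + (1 - 4))² = -2*(-2 - 3)² = -2*(-5)² = -2*25 = -50)
Q(q, o) = √(o² + q²)
(-348 + 393)*Q(K, -2) = (-348 + 393)*√((-2)² + (-50)²) = 45*√(4 + 2500) = 45*√2504 = 45*(2*√626) = 90*√626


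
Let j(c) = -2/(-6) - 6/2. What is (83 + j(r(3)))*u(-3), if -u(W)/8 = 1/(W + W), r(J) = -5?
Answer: 964/9 ≈ 107.11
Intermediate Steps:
u(W) = -4/W (u(W) = -8/(W + W) = -8*1/(2*W) = -4/W)
j(c) = -8/3 (j(c) = -2*(-1/6) - 6*1/2 = 1/3 - 3 = -8/3)
(83 + j(r(3)))*u(-3) = (83 - 8/3)*(-4/(-3)) = 241*(-4*(-1/3))/3 = (241/3)*(4/3) = 964/9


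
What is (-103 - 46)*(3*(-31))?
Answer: 13857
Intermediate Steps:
(-103 - 46)*(3*(-31)) = -149*(-93) = 13857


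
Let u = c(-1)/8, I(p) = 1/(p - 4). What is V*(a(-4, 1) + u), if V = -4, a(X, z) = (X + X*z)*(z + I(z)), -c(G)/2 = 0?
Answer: 64/3 ≈ 21.333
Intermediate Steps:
I(p) = 1/(-4 + p)
c(G) = 0 (c(G) = -2*0 = 0)
a(X, z) = (X + X*z)*(z + 1/(-4 + z))
u = 0 (u = 0/8 = 0*(⅛) = 0)
V*(a(-4, 1) + u) = -4*(-4*(1 + 1 + 1*(1 + 1)*(-4 + 1))/(-4 + 1) + 0) = -4*(-4*(1 + 1 + 1*2*(-3))/(-3) + 0) = -4*(-4*(-⅓)*(1 + 1 - 6) + 0) = -4*(-4*(-⅓)*(-4) + 0) = -4*(-16/3 + 0) = -4*(-16/3) = 64/3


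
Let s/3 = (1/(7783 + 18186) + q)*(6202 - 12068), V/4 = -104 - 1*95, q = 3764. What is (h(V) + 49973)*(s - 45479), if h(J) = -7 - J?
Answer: -87378576242332354/25969 ≈ -3.3647e+12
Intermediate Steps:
V = -796 (V = 4*(-104 - 1*95) = 4*(-104 - 95) = 4*(-199) = -796)
s = -1720157284566/25969 (s = 3*((1/(7783 + 18186) + 3764)*(6202 - 12068)) = 3*((1/25969 + 3764)*(-5866)) = 3*((97747317/25969)*(-5866)) = 3*(-573385761522/25969) = -1720157284566/25969 ≈ -6.6239e+7)
(h(V) + 49973)*(s - 45479) = ((-7 - 1*(-796)) + 49973)*(-1720157284566/25969 - 45479) = ((-7 + 796) + 49973)*(-1721338328717/25969) = (789 + 49973)*(-1721338328717/25969) = 50762*(-1721338328717/25969) = -87378576242332354/25969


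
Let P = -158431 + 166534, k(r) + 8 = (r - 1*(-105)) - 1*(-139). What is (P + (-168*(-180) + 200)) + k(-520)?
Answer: 38259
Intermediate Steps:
k(r) = 236 + r (k(r) = -8 + ((r - 1*(-105)) - 1*(-139)) = -8 + ((r + 105) + 139) = -8 + ((105 + r) + 139) = -8 + (244 + r) = 236 + r)
P = 8103
(P + (-168*(-180) + 200)) + k(-520) = (8103 + (-168*(-180) + 200)) + (236 - 520) = (8103 + (30240 + 200)) - 284 = (8103 + 30440) - 284 = 38543 - 284 = 38259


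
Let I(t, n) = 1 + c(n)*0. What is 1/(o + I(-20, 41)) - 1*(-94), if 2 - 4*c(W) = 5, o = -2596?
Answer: 243929/2595 ≈ 94.000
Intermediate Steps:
c(W) = -¾ (c(W) = ½ - ¼*5 = ½ - 5/4 = -¾)
I(t, n) = 1 (I(t, n) = 1 - ¾*0 = 1 + 0 = 1)
1/(o + I(-20, 41)) - 1*(-94) = 1/(-2596 + 1) - 1*(-94) = 1/(-2595) + 94 = -1/2595 + 94 = 243929/2595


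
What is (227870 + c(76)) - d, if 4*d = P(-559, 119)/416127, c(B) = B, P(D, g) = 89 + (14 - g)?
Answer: 94854485146/416127 ≈ 2.2795e+5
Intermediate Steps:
P(D, g) = 103 - g
d = -4/416127 (d = ((103 - 1*119)/416127)/4 = ((103 - 119)*(1/416127))/4 = (-16*1/416127)/4 = (1/4)*(-16/416127) = -4/416127 ≈ -9.6124e-6)
(227870 + c(76)) - d = (227870 + 76) - 1*(-4/416127) = 227946 + 4/416127 = 94854485146/416127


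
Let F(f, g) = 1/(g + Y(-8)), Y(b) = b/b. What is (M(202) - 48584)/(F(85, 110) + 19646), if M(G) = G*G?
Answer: -863580/2180707 ≈ -0.39601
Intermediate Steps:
Y(b) = 1
M(G) = G**2
F(f, g) = 1/(1 + g) (F(f, g) = 1/(g + 1) = 1/(1 + g))
(M(202) - 48584)/(F(85, 110) + 19646) = (202**2 - 48584)/(1/(1 + 110) + 19646) = (40804 - 48584)/(1/111 + 19646) = -7780/(1/111 + 19646) = -7780/2180707/111 = -7780*111/2180707 = -863580/2180707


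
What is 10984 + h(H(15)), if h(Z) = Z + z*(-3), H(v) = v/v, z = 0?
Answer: 10985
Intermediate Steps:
H(v) = 1
h(Z) = Z (h(Z) = Z + 0*(-3) = Z + 0 = Z)
10984 + h(H(15)) = 10984 + 1 = 10985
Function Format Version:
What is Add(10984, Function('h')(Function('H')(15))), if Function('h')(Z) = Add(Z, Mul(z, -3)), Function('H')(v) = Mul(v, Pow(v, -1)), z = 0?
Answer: 10985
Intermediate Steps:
Function('H')(v) = 1
Function('h')(Z) = Z (Function('h')(Z) = Add(Z, Mul(0, -3)) = Add(Z, 0) = Z)
Add(10984, Function('h')(Function('H')(15))) = Add(10984, 1) = 10985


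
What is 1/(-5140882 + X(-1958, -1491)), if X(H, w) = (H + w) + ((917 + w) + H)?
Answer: -1/5146863 ≈ -1.9429e-7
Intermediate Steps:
X(H, w) = 917 + 2*H + 2*w (X(H, w) = (H + w) + (917 + H + w) = 917 + 2*H + 2*w)
1/(-5140882 + X(-1958, -1491)) = 1/(-5140882 + (917 + 2*(-1958) + 2*(-1491))) = 1/(-5140882 + (917 - 3916 - 2982)) = 1/(-5140882 - 5981) = 1/(-5146863) = -1/5146863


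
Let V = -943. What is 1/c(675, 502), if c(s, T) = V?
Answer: -1/943 ≈ -0.0010604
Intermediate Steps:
c(s, T) = -943
1/c(675, 502) = 1/(-943) = -1/943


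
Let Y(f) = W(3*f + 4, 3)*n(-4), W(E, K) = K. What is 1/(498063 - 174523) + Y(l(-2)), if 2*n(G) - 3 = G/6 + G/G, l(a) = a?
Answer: 1617701/323540 ≈ 5.0000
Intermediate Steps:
n(G) = 2 + G/12 (n(G) = 3/2 + (G/6 + G/G)/2 = 3/2 + (G*(⅙) + 1)/2 = 3/2 + (G/6 + 1)/2 = 3/2 + (1 + G/6)/2 = 3/2 + (½ + G/12) = 2 + G/12)
Y(f) = 5 (Y(f) = 3*(2 + (1/12)*(-4)) = 3*(2 - ⅓) = 3*(5/3) = 5)
1/(498063 - 174523) + Y(l(-2)) = 1/(498063 - 174523) + 5 = 1/323540 + 5 = 1617701/323540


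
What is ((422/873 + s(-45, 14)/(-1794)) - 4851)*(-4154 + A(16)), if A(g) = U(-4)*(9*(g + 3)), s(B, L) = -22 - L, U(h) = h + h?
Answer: 6991462517842/261027 ≈ 2.6784e+7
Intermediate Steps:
U(h) = 2*h
A(g) = -216 - 72*g (A(g) = (2*(-4))*(9*(g + 3)) = -72*(3 + g) = -8*(27 + 9*g) = -216 - 72*g)
((422/873 + s(-45, 14)/(-1794)) - 4851)*(-4154 + A(16)) = ((422/873 + (-22 - 1*14)/(-1794)) - 4851)*(-4154 + (-216 - 72*16)) = ((422*(1/873) + (-22 - 14)*(-1/1794)) - 4851)*(-4154 + (-216 - 1152)) = ((422/873 - 36*(-1/1794)) - 4851)*(-4154 - 1368) = ((422/873 + 6/299) - 4851)*(-5522) = (131416/261027 - 4851)*(-5522) = -1266110561/261027*(-5522) = 6991462517842/261027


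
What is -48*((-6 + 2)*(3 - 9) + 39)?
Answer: -3024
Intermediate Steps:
-48*((-6 + 2)*(3 - 9) + 39) = -48*(-4*(-6) + 39) = -48*(24 + 39) = -48*63 = -3024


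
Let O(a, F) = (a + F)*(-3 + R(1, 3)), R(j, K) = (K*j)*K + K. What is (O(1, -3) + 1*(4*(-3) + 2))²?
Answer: 784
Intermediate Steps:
R(j, K) = K + j*K² (R(j, K) = j*K² + K = K + j*K²)
O(a, F) = 9*F + 9*a (O(a, F) = (a + F)*(-3 + 3*(1 + 3*1)) = (F + a)*(-3 + 3*(1 + 3)) = (F + a)*(-3 + 3*4) = (F + a)*(-3 + 12) = (F + a)*9 = 9*F + 9*a)
(O(1, -3) + 1*(4*(-3) + 2))² = ((9*(-3) + 9*1) + 1*(4*(-3) + 2))² = ((-27 + 9) + 1*(-12 + 2))² = (-18 + 1*(-10))² = (-18 - 10)² = (-28)² = 784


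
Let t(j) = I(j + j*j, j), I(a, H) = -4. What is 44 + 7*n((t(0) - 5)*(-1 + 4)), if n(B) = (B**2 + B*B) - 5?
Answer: 10215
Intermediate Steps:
t(j) = -4
n(B) = -5 + 2*B**2 (n(B) = (B**2 + B**2) - 5 = 2*B**2 - 5 = -5 + 2*B**2)
44 + 7*n((t(0) - 5)*(-1 + 4)) = 44 + 7*(-5 + 2*((-4 - 5)*(-1 + 4))**2) = 44 + 7*(-5 + 2*(-9*3)**2) = 44 + 7*(-5 + 2*(-27)**2) = 44 + 7*(-5 + 2*729) = 44 + 7*(-5 + 1458) = 44 + 7*1453 = 44 + 10171 = 10215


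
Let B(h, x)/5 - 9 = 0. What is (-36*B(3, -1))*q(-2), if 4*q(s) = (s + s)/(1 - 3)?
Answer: -810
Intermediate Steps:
B(h, x) = 45 (B(h, x) = 45 + 5*0 = 45 + 0 = 45)
q(s) = -s/4 (q(s) = ((s + s)/(1 - 3))/4 = ((2*s)/(-2))/4 = ((2*s)*(-1/2))/4 = (-s)/4 = -s/4)
(-36*B(3, -1))*q(-2) = (-36*45)*(-1/4*(-2)) = -1620*1/2 = -810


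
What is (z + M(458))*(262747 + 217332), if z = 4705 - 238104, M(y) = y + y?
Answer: -111610206157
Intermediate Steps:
M(y) = 2*y
z = -233399
(z + M(458))*(262747 + 217332) = (-233399 + 2*458)*(262747 + 217332) = (-233399 + 916)*480079 = -232483*480079 = -111610206157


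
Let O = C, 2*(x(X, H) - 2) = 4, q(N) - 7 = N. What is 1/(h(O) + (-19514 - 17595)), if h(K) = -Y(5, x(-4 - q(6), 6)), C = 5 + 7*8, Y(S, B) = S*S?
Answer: -1/37134 ≈ -2.6929e-5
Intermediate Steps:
q(N) = 7 + N
x(X, H) = 4 (x(X, H) = 2 + (½)*4 = 2 + 2 = 4)
Y(S, B) = S²
C = 61 (C = 5 + 56 = 61)
O = 61
h(K) = -25 (h(K) = -1*5² = -1*25 = -25)
1/(h(O) + (-19514 - 17595)) = 1/(-25 + (-19514 - 17595)) = 1/(-25 - 37109) = 1/(-37134) = -1/37134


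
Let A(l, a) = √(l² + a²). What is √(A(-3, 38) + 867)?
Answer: √(867 + √1453) ≈ 30.085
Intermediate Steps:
A(l, a) = √(a² + l²)
√(A(-3, 38) + 867) = √(√(38² + (-3)²) + 867) = √(√(1444 + 9) + 867) = √(√1453 + 867) = √(867 + √1453)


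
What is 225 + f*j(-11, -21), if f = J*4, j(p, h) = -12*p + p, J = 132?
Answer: 64113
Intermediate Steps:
j(p, h) = -11*p
f = 528 (f = 132*4 = 528)
225 + f*j(-11, -21) = 225 + 528*(-11*(-11)) = 225 + 528*121 = 225 + 63888 = 64113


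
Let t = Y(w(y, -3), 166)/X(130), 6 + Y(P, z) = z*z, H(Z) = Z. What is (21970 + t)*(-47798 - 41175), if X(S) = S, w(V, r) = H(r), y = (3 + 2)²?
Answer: -25656699145/13 ≈ -1.9736e+9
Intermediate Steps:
y = 25 (y = 5² = 25)
w(V, r) = r
Y(P, z) = -6 + z² (Y(P, z) = -6 + z*z = -6 + z²)
t = 2755/13 (t = (-6 + 166²)/130 = (-6 + 27556)*(1/130) = 27550*(1/130) = 2755/13 ≈ 211.92)
(21970 + t)*(-47798 - 41175) = (21970 + 2755/13)*(-47798 - 41175) = (288365/13)*(-88973) = -25656699145/13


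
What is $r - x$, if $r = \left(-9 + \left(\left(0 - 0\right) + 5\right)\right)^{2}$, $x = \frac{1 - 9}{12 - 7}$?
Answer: $\frac{88}{5} \approx 17.6$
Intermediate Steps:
$x = - \frac{8}{5}$ ($x = \frac{1}{12 - 7} \left(-8\right) = \frac{1}{5} \left(-8\right) = - \frac{8}{5} \approx -1.6$)
$r = 16$ ($r = \left(-9 + \left(\left(0 + \left(-2 + 2\right)\right) + 5\right)\right)^{2} = \left(-9 + \left(\left(0 + 0\right) + 5\right)\right)^{2} = \left(-9 + \left(0 + 5\right)\right)^{2} = \left(-9 + 5\right)^{2} = \left(-4\right)^{2} = 16$)
$r - x = 16 - - \frac{8}{5} = 16 + \frac{8}{5} = \frac{88}{5}$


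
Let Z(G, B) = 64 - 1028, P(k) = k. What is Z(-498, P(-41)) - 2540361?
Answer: -2541325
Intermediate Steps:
Z(G, B) = -964
Z(-498, P(-41)) - 2540361 = -964 - 2540361 = -2541325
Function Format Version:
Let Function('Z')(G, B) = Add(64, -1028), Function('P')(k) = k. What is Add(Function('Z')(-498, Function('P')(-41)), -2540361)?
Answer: -2541325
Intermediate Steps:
Function('Z')(G, B) = -964
Add(Function('Z')(-498, Function('P')(-41)), -2540361) = Add(-964, -2540361) = -2541325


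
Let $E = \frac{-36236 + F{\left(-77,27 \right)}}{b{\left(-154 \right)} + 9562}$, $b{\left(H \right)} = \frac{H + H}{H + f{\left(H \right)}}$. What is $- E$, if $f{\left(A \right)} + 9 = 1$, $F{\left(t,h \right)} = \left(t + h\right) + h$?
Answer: $\frac{2936979}{774676} \approx 3.7912$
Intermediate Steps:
$F{\left(t,h \right)} = t + 2 h$ ($F{\left(t,h \right)} = \left(h + t\right) + h = t + 2 h$)
$f{\left(A \right)} = -8$ ($f{\left(A \right)} = -9 + 1 = -8$)
$b{\left(H \right)} = \frac{2 H}{-8 + H}$ ($b{\left(H \right)} = \frac{H + H}{H - 8} = \frac{2 H}{-8 + H}$)
$E = - \frac{2936979}{774676}$ ($E = \frac{-36236 + \left(-77 + 2 \cdot 27\right)}{2 \left(-154\right) \frac{1}{-8 - 154} + 9562} = \frac{-36236 + \left(-77 + 54\right)}{2 \left(-154\right) \frac{1}{-162} + 9562} = \frac{-36236 - 23}{2 \left(-154\right) \left(- \frac{1}{162}\right) + 9562} = - \frac{36259}{\frac{154}{81} + 9562} = - \frac{36259}{\frac{774676}{81}} = \left(-36259\right) \frac{81}{774676} = - \frac{2936979}{774676} \approx -3.7912$)
$- E = \left(-1\right) \left(- \frac{2936979}{774676}\right) = \frac{2936979}{774676}$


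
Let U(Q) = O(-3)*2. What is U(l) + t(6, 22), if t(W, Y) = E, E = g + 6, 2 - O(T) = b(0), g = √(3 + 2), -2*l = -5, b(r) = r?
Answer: 10 + √5 ≈ 12.236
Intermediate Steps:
l = 5/2 (l = -½*(-5) = 5/2 ≈ 2.5000)
g = √5 ≈ 2.2361
O(T) = 2 (O(T) = 2 - 1*0 = 2 + 0 = 2)
U(Q) = 4 (U(Q) = 2*2 = 4)
E = 6 + √5 (E = √5 + 6 = 6 + √5 ≈ 8.2361)
t(W, Y) = 6 + √5
U(l) + t(6, 22) = 4 + (6 + √5) = 10 + √5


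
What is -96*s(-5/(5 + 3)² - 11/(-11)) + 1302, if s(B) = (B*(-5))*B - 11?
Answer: 354039/128 ≈ 2765.9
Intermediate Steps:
s(B) = -11 - 5*B² (s(B) = (-5*B)*B - 11 = -5*B² - 11 = -11 - 5*B²)
-96*s(-5/(5 + 3)² - 11/(-11)) + 1302 = -96*(-11 - 5*(-5/(5 + 3)² - 11/(-11))²) + 1302 = -96*(-11 - 5*(-5/(8²) - 11*(-1/11))²) + 1302 = -96*(-11 - 5*(-5/64 + 1)²) + 1302 = -96*(-11 - 5*(59/64)²) + 1302 = -96*(-11 - 5*3481/4096) + 1302 = -96*(-11 - 17405/4096) + 1302 = -96*(-62461/4096) + 1302 = 187383/128 + 1302 = 354039/128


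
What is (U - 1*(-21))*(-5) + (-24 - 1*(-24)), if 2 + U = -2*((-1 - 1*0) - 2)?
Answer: -125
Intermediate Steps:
U = 4 (U = -2 - 2*((-1 - 1*0) - 2) = -2 - 2*((-1 + 0) - 2) = -2 - 2*(-1 - 2) = -2 - 2*(-3) = -2 + 6 = 4)
(U - 1*(-21))*(-5) + (-24 - 1*(-24)) = (4 - 1*(-21))*(-5) + (-24 - 1*(-24)) = (4 + 21)*(-5) + (-24 + 24) = 25*(-5) + 0 = -125 + 0 = -125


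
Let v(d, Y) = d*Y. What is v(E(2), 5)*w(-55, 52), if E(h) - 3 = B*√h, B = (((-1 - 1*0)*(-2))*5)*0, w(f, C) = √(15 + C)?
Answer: 15*√67 ≈ 122.78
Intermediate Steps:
B = 0 (B = (((-1 + 0)*(-2))*5)*0 = (-1*(-2)*5)*0 = (2*5)*0 = 10*0 = 0)
E(h) = 3 (E(h) = 3 + 0*√h = 3 + 0 = 3)
v(d, Y) = Y*d
v(E(2), 5)*w(-55, 52) = (5*3)*√(15 + 52) = 15*√67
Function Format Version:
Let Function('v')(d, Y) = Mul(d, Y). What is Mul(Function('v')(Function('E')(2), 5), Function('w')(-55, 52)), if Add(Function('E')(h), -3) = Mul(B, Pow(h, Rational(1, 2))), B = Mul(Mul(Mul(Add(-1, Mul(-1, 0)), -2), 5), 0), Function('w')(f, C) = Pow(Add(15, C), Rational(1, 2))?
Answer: Mul(15, Pow(67, Rational(1, 2))) ≈ 122.78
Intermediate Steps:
B = 0 (B = Mul(Mul(Mul(Add(-1, 0), -2), 5), 0) = Mul(Mul(Mul(-1, -2), 5), 0) = Mul(Mul(2, 5), 0) = Mul(10, 0) = 0)
Function('E')(h) = 3 (Function('E')(h) = Add(3, Mul(0, Pow(h, Rational(1, 2)))) = Add(3, 0) = 3)
Function('v')(d, Y) = Mul(Y, d)
Mul(Function('v')(Function('E')(2), 5), Function('w')(-55, 52)) = Mul(Mul(5, 3), Pow(Add(15, 52), Rational(1, 2))) = Mul(15, Pow(67, Rational(1, 2)))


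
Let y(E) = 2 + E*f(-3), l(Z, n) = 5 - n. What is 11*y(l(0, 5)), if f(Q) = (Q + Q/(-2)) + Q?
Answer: 22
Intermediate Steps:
f(Q) = 3*Q/2 (f(Q) = (Q + Q*(-1/2)) + Q = (Q - Q/2) + Q = Q/2 + Q = 3*Q/2)
y(E) = 2 - 9*E/2 (y(E) = 2 + E*((3/2)*(-3)) = 2 + E*(-9/2) = 2 - 9*E/2)
11*y(l(0, 5)) = 11*(2 - 9*(5 - 1*5)/2) = 11*(2 - 9*(5 - 5)/2) = 11*(2 - 9/2*0) = 11*(2 + 0) = 11*2 = 22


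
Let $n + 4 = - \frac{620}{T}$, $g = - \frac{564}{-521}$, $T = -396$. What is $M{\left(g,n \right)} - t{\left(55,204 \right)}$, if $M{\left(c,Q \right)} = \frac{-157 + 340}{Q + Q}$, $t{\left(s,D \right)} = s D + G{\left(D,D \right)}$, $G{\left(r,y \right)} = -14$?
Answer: $- \frac{5419409}{482} \approx -11244.0$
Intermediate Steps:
$t{\left(s,D \right)} = -14 + D s$ ($t{\left(s,D \right)} = s D - 14 = D s - 14 = -14 + D s$)
$g = \frac{564}{521}$ ($g = \left(-564\right) \left(- \frac{1}{521}\right) = \frac{564}{521} \approx 1.0825$)
$n = - \frac{241}{99}$ ($n = -4 - \frac{620}{-396} = -4 - - \frac{155}{99} = -4 + \frac{155}{99} = - \frac{241}{99} \approx -2.4343$)
$M{\left(c,Q \right)} = \frac{183}{2 Q}$
$M{\left(g,n \right)} - t{\left(55,204 \right)} = \frac{183}{2 \left(- \frac{241}{99}\right)} - \left(-14 + 204 \cdot 55\right) = \frac{183}{2} \left(- \frac{99}{241}\right) - \left(-14 + 11220\right) = - \frac{18117}{482} - 11206 = - \frac{5419409}{482}$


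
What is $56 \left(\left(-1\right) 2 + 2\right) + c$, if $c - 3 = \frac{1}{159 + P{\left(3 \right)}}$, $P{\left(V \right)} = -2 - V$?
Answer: $\frac{463}{154} \approx 3.0065$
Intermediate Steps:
$c = \frac{463}{154}$ ($c = 3 + \frac{1}{159 - 5} = 3 + \frac{1}{154} = \frac{463}{154} \approx 3.0065$)
$56 \left(\left(-1\right) 2 + 2\right) + c = 56 \left(\left(-1\right) 2 + 2\right) + \frac{463}{154} = 56 \left(-2 + 2\right) + \frac{463}{154} = 56 \cdot 0 + \frac{463}{154} = 0 + \frac{463}{154} = \frac{463}{154}$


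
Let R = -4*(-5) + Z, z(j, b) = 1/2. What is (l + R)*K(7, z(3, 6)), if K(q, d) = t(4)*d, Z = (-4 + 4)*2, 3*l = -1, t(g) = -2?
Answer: -59/3 ≈ -19.667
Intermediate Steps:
z(j, b) = ½
l = -⅓ (l = (⅓)*(-1) = -⅓ ≈ -0.33333)
Z = 0 (Z = 0*2 = 0)
R = 20 (R = -4*(-5) + 0 = 20 + 0 = 20)
K(q, d) = -2*d
(l + R)*K(7, z(3, 6)) = (-⅓ + 20)*(-2*½) = (59/3)*(-1) = -59/3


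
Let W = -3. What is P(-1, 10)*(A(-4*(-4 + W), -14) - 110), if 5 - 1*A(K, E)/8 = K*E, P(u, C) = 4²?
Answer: 49056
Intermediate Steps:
P(u, C) = 16
A(K, E) = 40 - 8*E*K (A(K, E) = 40 - 8*K*E = 40 - 8*E*K)
P(-1, 10)*(A(-4*(-4 + W), -14) - 110) = 16*((40 - 8*(-14)*(-4*(-4 - 3))) - 110) = 16*((40 - 8*(-14)*(-4*(-7))) - 110) = 16*((40 - 8*(-14)*28) - 110) = 16*((40 + 3136) - 110) = 16*(3176 - 110) = 16*3066 = 49056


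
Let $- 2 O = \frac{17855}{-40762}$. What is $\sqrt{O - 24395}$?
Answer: $\frac{5 i \sqrt{1621316804305}}{40762} \approx 156.19 i$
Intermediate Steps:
$O = \frac{17855}{81524}$ ($O = - \frac{17855 \frac{1}{-40762}}{2} = - \frac{17855 \left(- \frac{1}{40762}\right)}{2} = \left(- \frac{1}{2}\right) \left(- \frac{17855}{40762}\right) = \frac{17855}{81524} \approx 0.21902$)
$\sqrt{O - 24395} = \sqrt{\frac{17855}{81524} - 24395} = \sqrt{- \frac{1988760125}{81524}} = \frac{5 i \sqrt{1621316804305}}{40762}$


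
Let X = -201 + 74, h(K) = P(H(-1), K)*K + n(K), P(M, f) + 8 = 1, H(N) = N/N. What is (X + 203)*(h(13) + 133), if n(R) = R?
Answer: 4180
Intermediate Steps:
H(N) = 1
P(M, f) = -7 (P(M, f) = -8 + 1 = -7)
h(K) = -6*K (h(K) = -7*K + K = -6*K)
X = -127
(X + 203)*(h(13) + 133) = (-127 + 203)*(-6*13 + 133) = 76*(-78 + 133) = 76*55 = 4180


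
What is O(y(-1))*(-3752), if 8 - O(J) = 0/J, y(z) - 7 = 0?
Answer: -30016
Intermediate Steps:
y(z) = 7 (y(z) = 7 + 0 = 7)
O(J) = 8 (O(J) = 8 - 0/J = 8 - 1*0 = 8 + 0 = 8)
O(y(-1))*(-3752) = 8*(-3752) = -30016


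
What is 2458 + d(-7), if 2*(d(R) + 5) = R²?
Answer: 4955/2 ≈ 2477.5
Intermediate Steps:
d(R) = -5 + R²/2
2458 + d(-7) = 2458 + (-5 + (½)*(-7)²) = 2458 + (-5 + (½)*49) = 2458 + (-5 + 49/2) = 2458 + 39/2 = 4955/2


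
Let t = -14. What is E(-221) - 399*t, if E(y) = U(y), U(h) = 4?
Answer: 5590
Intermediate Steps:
E(y) = 4
E(-221) - 399*t = 4 - 399*(-14) = 4 - 1*(-5586) = 4 + 5586 = 5590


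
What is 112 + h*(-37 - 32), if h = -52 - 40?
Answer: 6460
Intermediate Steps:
h = -92
112 + h*(-37 - 32) = 112 - 92*(-37 - 32) = 112 - 92*(-69) = 112 + 6348 = 6460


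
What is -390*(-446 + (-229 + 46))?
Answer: 245310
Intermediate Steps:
-390*(-446 + (-229 + 46)) = -390*(-446 - 183) = -390*(-629) = 245310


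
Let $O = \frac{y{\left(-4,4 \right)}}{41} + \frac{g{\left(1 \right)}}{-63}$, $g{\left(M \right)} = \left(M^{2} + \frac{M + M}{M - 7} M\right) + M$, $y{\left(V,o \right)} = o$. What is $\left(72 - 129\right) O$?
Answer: $- \frac{10469}{2583} \approx -4.053$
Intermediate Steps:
$g{\left(M \right)} = M + M^{2} + \frac{2 M^{2}}{-7 + M}$ ($g{\left(M \right)} = \left(M^{2} + \frac{2 M}{-7 + M} M\right) + M = \left(M^{2} + \frac{2 M^{2}}{-7 + M}\right) + M = M + M^{2} + \frac{2 M^{2}}{-7 + M}$)
$O = \frac{551}{7749}$ ($O = \frac{4}{41} + \frac{1 \frac{1}{-7 + 1} \left(-7 + 1^{2} - 4\right)}{-63} = 4 \cdot \frac{1}{41} + 1 \frac{1}{-6} \left(-7 + 1 - 4\right) \left(- \frac{1}{63}\right) = \frac{4}{41} + 1 \left(- \frac{1}{6}\right) \left(-10\right) \left(- \frac{1}{63}\right) = \frac{4}{41} + \frac{5}{3} \left(- \frac{1}{63}\right) = \frac{4}{41} - \frac{5}{189} = \frac{551}{7749} \approx 0.071106$)
$\left(72 - 129\right) O = \left(72 - 129\right) \frac{551}{7749} = \left(-57\right) \frac{551}{7749} = - \frac{10469}{2583}$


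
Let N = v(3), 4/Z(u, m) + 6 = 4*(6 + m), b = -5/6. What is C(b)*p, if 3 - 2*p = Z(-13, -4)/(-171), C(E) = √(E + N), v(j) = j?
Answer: 515*√78/2052 ≈ 2.2165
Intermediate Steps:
b = -⅚ (b = -5*⅙ = -⅚ ≈ -0.83333)
Z(u, m) = 4/(18 + 4*m) (Z(u, m) = 4/(-6 + 4*(6 + m)) = 4/(-6 + (24 + 4*m)) = 4/(18 + 4*m))
N = 3
C(E) = √(3 + E) (C(E) = √(E + 3) = √(3 + E))
p = 515/342 (p = 3/2 - 2/(9 + 2*(-4))/(2*(-171)) = 3/2 - 2/(9 - 8)*(-1)/(2*171) = 3/2 - 2/1*(-1)/(2*171) = 3/2 - 2*1*(-1)/(2*171) = 3/2 - (-1)/171 = 3/2 - ½*(-2/171) = 3/2 + 1/171 = 515/342 ≈ 1.5058)
C(b)*p = √(3 - ⅚)*(515/342) = √(13/6)*(515/342) = (√78/6)*(515/342) = 515*√78/2052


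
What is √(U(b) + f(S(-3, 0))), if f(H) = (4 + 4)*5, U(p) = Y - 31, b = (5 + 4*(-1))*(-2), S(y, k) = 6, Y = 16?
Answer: 5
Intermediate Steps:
b = -2 (b = (5 - 4)*(-2) = 1*(-2) = -2)
U(p) = -15 (U(p) = 16 - 31 = -15)
f(H) = 40 (f(H) = 8*5 = 40)
√(U(b) + f(S(-3, 0))) = √(-15 + 40) = √25 = 5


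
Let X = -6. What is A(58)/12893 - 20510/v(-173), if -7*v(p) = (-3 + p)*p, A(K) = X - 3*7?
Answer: 925112957/196283032 ≈ 4.7132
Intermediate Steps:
A(K) = -27 (A(K) = -6 - 3*7 = -6 - 21 = -27)
v(p) = -p*(-3 + p)/7 (v(p) = -(-3 + p)*p/7 = -p*(-3 + p)/7)
A(58)/12893 - 20510/v(-173) = -27/12893 - 20510*(-7/(173*(3 - 1*(-173)))) = -27*1/12893 - 20510*(-7/(173*(3 + 173))) = -27/12893 - 20510/((⅐)*(-173)*176) = -27/12893 - 20510/(-30448/7) = -27/12893 - 20510*(-7/30448) = -27/12893 + 71785/15224 = 925112957/196283032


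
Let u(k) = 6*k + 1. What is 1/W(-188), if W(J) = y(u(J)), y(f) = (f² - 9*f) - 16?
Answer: 1/1280256 ≈ 7.8109e-7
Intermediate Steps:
u(k) = 1 + 6*k
y(f) = -16 + f² - 9*f
W(J) = -25 + (1 + 6*J)² - 54*J (W(J) = -16 + (1 + 6*J)² - 9*(1 + 6*J) = -16 + (1 + 6*J)² + (-9 - 54*J) = -25 + (1 + 6*J)² - 54*J)
1/W(-188) = 1/(-24 - 42*(-188) + 36*(-188)²) = 1/(-24 + 7896 + 36*35344) = 1/(-24 + 7896 + 1272384) = 1/1280256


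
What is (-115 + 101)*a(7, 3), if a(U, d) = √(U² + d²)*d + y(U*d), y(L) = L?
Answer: -294 - 42*√58 ≈ -613.86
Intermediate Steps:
a(U, d) = U*d + d*√(U² + d²) (a(U, d) = √(U² + d²)*d + U*d = d*√(U² + d²) + U*d = U*d + d*√(U² + d²))
(-115 + 101)*a(7, 3) = (-115 + 101)*(3*(7 + √(7² + 3²))) = -42*(7 + √(49 + 9)) = -42*(7 + √58) = -14*(21 + 3*√58) = -294 - 42*√58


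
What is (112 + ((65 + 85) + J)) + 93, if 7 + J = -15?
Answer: 333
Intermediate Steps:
J = -22 (J = -7 - 15 = -22)
(112 + ((65 + 85) + J)) + 93 = (112 + ((65 + 85) - 22)) + 93 = (112 + (150 - 22)) + 93 = (112 + 128) + 93 = 240 + 93 = 333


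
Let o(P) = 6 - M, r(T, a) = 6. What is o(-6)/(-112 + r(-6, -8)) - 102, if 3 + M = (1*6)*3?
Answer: -10803/106 ≈ -101.92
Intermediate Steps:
M = 15 (M = -3 + (1*6)*3 = -3 + 6*3 = -3 + 18 = 15)
o(P) = -9 (o(P) = 6 - 1*15 = 6 - 15 = -9)
o(-6)/(-112 + r(-6, -8)) - 102 = -9/(-112 + 6) - 102 = -9/(-106) - 102 = -9*(-1/106) - 102 = 9/106 - 102 = -10803/106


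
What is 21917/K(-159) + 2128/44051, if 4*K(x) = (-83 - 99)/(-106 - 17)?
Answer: 4847036170/81809 ≈ 59248.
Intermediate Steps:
K(x) = 91/246 (K(x) = ((-83 - 99)/(-106 - 17))/4 = (-182/(-123))/4 = (-182*(-1/123))/4 = (¼)*(182/123) = 91/246)
21917/K(-159) + 2128/44051 = 21917/(91/246) + 2128/44051 = 21917*(246/91) + 2128*(1/44051) = 770226/13 + 304/6293 = 4847036170/81809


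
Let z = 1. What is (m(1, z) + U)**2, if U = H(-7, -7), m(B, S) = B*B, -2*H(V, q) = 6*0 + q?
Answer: 81/4 ≈ 20.250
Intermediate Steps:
H(V, q) = -q/2 (H(V, q) = -(6*0 + q)/2 = -(0 + q)/2 = -q/2)
m(B, S) = B**2
U = 7/2 (U = -1/2*(-7) = 7/2 ≈ 3.5000)
(m(1, z) + U)**2 = (1**2 + 7/2)**2 = (1 + 7/2)**2 = (9/2)**2 = 81/4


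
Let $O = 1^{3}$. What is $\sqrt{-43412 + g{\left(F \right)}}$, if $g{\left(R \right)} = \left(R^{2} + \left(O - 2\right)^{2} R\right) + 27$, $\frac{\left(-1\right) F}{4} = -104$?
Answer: $\sqrt{130087} \approx 360.68$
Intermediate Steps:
$F = 416$ ($F = \left(-4\right) \left(-104\right) = 416$)
$O = 1$
$g{\left(R \right)} = 27 + R + R^{2}$ ($g{\left(R \right)} = \left(R^{2} + \left(1 - 2\right)^{2} R\right) + 27 = \left(R^{2} + \left(-1\right)^{2} R\right) + 27 = \left(R^{2} + 1 R\right) + 27 = \left(R^{2} + R\right) + 27 = \left(R + R^{2}\right) + 27 = 27 + R + R^{2}$)
$\sqrt{-43412 + g{\left(F \right)}} = \sqrt{-43412 + \left(27 + 416 + 416^{2}\right)} = \sqrt{-43412 + \left(27 + 416 + 173056\right)} = \sqrt{-43412 + 173499} = \sqrt{130087}$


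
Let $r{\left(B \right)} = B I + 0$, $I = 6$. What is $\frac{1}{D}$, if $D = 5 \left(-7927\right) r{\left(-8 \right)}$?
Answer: $\frac{1}{1902480} \approx 5.2563 \cdot 10^{-7}$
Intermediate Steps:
$r{\left(B \right)} = 6 B$ ($r{\left(B \right)} = B 6 + 0 = 6 B + 0 = 6 B$)
$D = 1902480$ ($D = 5 \left(-7927\right) 6 \left(-8\right) = \left(-39635\right) \left(-48\right) = 1902480$)
$\frac{1}{D} = \frac{1}{1902480}$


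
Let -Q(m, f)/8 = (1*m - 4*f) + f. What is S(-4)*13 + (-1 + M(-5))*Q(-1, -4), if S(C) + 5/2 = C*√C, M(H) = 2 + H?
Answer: 639/2 - 104*I ≈ 319.5 - 104.0*I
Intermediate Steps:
Q(m, f) = -8*m + 24*f (Q(m, f) = -8*((1*m - 4*f) + f) = -8*((m - 4*f) + f) = -8*(m - 3*f) = -8*m + 24*f)
S(C) = -5/2 + C^(3/2) (S(C) = -5/2 + C*√C = -5/2 + C^(3/2))
S(-4)*13 + (-1 + M(-5))*Q(-1, -4) = (-5/2 + (-4)^(3/2))*13 + (-1 + (2 - 5))*(-8*(-1) + 24*(-4)) = (-5/2 - 8*I)*13 + (-1 - 3)*(8 - 96) = (-65/2 - 104*I) - 4*(-88) = (-65/2 - 104*I) + 352 = 639/2 - 104*I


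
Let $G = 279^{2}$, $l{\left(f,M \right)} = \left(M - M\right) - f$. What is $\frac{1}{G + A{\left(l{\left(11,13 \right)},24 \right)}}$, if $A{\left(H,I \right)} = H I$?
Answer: $\frac{1}{77577} \approx 1.289 \cdot 10^{-5}$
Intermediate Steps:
$l{\left(f,M \right)} = - f$ ($l{\left(f,M \right)} = 0 - f = - f$)
$G = 77841$
$\frac{1}{G + A{\left(l{\left(11,13 \right)},24 \right)}} = \frac{1}{77841 + \left(-1\right) 11 \cdot 24} = \frac{1}{77841 - 264} = \frac{1}{77577}$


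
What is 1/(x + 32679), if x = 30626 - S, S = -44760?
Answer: 1/108065 ≈ 9.2537e-6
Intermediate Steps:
x = 75386 (x = 30626 - 1*(-44760) = 30626 + 44760 = 75386)
1/(x + 32679) = 1/(75386 + 32679) = 1/108065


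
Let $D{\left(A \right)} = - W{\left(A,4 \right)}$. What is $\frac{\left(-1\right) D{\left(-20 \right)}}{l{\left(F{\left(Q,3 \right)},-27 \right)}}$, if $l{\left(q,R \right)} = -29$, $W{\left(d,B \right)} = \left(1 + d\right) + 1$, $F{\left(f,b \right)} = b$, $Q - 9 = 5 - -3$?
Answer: $\frac{18}{29} \approx 0.62069$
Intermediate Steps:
$Q = 17$ ($Q = 9 + \left(5 - -3\right) = 9 + \left(5 + 3\right) = 9 + 8 = 17$)
$W{\left(d,B \right)} = 2 + d$
$D{\left(A \right)} = -2 - A$ ($D{\left(A \right)} = - (2 + A) = -2 - A$)
$\frac{\left(-1\right) D{\left(-20 \right)}}{l{\left(F{\left(Q,3 \right)},-27 \right)}} = \frac{\left(-1\right) \left(-2 - -20\right)}{-29} = - (-2 + 20) \left(- \frac{1}{29}\right) = \left(-1\right) 18 \left(- \frac{1}{29}\right) = \left(-18\right) \left(- \frac{1}{29}\right) = \frac{18}{29}$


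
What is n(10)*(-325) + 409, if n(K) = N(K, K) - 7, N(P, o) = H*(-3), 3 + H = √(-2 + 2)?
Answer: -241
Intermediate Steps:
H = -3 (H = -3 + √(-2 + 2) = -3 + √0 = -3 + 0 = -3)
N(P, o) = 9 (N(P, o) = -3*(-3) = 9)
n(K) = 2 (n(K) = 9 - 7 = 2)
n(10)*(-325) + 409 = 2*(-325) + 409 = -650 + 409 = -241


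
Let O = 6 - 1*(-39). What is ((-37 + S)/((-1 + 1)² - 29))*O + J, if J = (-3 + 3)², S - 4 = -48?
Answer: 3645/29 ≈ 125.69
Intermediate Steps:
S = -44 (S = 4 - 48 = -44)
O = 45 (O = 6 + 39 = 45)
J = 0 (J = 0² = 0)
((-37 + S)/((-1 + 1)² - 29))*O + J = ((-37 - 44)/((-1 + 1)² - 29))*45 + 0 = -81/(0² - 29)*45 + 0 = -81/(0 - 29)*45 + 0 = -81/(-29)*45 + 0 = -81*(-1/29)*45 + 0 = (81/29)*45 + 0 = 3645/29 + 0 = 3645/29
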